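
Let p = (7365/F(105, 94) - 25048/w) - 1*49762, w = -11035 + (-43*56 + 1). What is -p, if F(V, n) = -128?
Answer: 42857548549/860288 ≈ 49818.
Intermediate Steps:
w = -13442 (w = -11035 + (-2408 + 1) = -11035 - 2407 = -13442)
p = -42857548549/860288 (p = (7365/(-128) - 25048/(-13442)) - 1*49762 = (7365*(-1/128) - 25048*(-1/13442)) - 49762 = (-7365/128 + 12524/6721) - 49762 = -47897093/860288 - 49762 = -42857548549/860288 ≈ -49818.)
-p = -1*(-42857548549/860288) = 42857548549/860288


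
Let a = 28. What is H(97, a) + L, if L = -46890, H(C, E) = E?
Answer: -46862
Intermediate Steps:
H(97, a) + L = 28 - 46890 = -46862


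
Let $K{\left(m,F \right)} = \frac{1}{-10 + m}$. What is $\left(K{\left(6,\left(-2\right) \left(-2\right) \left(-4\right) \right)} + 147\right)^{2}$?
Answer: $\frac{344569}{16} \approx 21536.0$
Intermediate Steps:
$\left(K{\left(6,\left(-2\right) \left(-2\right) \left(-4\right) \right)} + 147\right)^{2} = \left(\frac{1}{-10 + 6} + 147\right)^{2} = \left(\frac{1}{-4} + 147\right)^{2} = \left(- \frac{1}{4} + 147\right)^{2} = \left(\frac{587}{4}\right)^{2} = \frac{344569}{16}$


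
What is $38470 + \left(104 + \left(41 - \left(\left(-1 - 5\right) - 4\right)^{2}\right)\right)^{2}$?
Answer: $40495$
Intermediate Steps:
$38470 + \left(104 + \left(41 - \left(\left(-1 - 5\right) - 4\right)^{2}\right)\right)^{2} = 38470 + \left(104 + \left(41 - \left(-6 - 4\right)^{2}\right)\right)^{2} = 38470 + \left(104 + \left(41 - \left(-10\right)^{2}\right)\right)^{2} = 38470 + \left(104 + \left(41 - 100\right)\right)^{2} = 38470 + \left(104 - 59\right)^{2} = 38470 + 45^{2} = 38470 + 2025 = 40495$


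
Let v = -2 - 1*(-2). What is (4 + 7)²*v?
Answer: 0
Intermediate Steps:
v = 0 (v = -2 + 2 = 0)
(4 + 7)²*v = (4 + 7)²*0 = 11²*0 = 121*0 = 0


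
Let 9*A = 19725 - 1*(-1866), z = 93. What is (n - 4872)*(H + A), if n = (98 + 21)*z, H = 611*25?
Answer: 109490430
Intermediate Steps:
H = 15275
A = 2399 (A = (19725 - 1*(-1866))/9 = (19725 + 1866)/9 = (1/9)*21591 = 2399)
n = 11067 (n = (98 + 21)*93 = 119*93 = 11067)
(n - 4872)*(H + A) = (11067 - 4872)*(15275 + 2399) = 6195*17674 = 109490430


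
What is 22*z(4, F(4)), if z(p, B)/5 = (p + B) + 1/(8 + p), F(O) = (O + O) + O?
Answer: 10615/6 ≈ 1769.2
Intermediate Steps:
F(O) = 3*O (F(O) = 2*O + O = 3*O)
z(p, B) = 5*B + 5*p + 5/(8 + p) (z(p, B) = 5*((p + B) + 1/(8 + p)) = 5*((B + p) + 1/(8 + p)) = 5*(B + p + 1/(8 + p)) = 5*B + 5*p + 5/(8 + p))
22*z(4, F(4)) = 22*(5*(1 + 4² + 8*(3*4) + 8*4 + (3*4)*4)/(8 + 4)) = 22*(5*(1 + 16 + 8*12 + 32 + 12*4)/12) = 22*(5*(1/12)*(1 + 16 + 96 + 32 + 48)) = 22*(5*(1/12)*193) = 22*(965/12) = 10615/6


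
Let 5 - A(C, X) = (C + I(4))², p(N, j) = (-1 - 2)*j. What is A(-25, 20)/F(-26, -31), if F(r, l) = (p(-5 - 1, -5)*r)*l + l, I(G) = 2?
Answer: -524/12059 ≈ -0.043453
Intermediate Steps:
p(N, j) = -3*j
A(C, X) = 5 - (2 + C)² (A(C, X) = 5 - (C + 2)² = 5 - (2 + C)²)
F(r, l) = l + 15*l*r (F(r, l) = ((-3*(-5))*r)*l + l = (15*r)*l + l = 15*l*r + l = l + 15*l*r)
A(-25, 20)/F(-26, -31) = (5 - (2 - 25)²)/((-31*(1 + 15*(-26)))) = (5 - 1*(-23)²)/((-31*(1 - 390))) = (5 - 1*529)/((-31*(-389))) = (5 - 529)/12059 = -524*1/12059 = -524/12059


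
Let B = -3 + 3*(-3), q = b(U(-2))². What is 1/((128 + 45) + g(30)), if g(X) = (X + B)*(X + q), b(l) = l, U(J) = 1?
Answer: 1/731 ≈ 0.0013680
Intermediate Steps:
q = 1 (q = 1² = 1)
B = -12 (B = -3 - 9 = -12)
g(X) = (1 + X)*(-12 + X) (g(X) = (X - 12)*(X + 1) = (-12 + X)*(1 + X) = (1 + X)*(-12 + X))
1/((128 + 45) + g(30)) = 1/((128 + 45) + (-12 + 30² - 11*30)) = 1/(173 + (-12 + 900 - 330)) = 1/(173 + 558) = 1/731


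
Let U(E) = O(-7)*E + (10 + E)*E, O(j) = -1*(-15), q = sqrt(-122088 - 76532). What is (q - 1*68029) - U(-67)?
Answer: -70843 + 2*I*sqrt(49655) ≈ -70843.0 + 445.67*I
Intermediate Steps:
q = 2*I*sqrt(49655) (q = sqrt(-198620) = 2*I*sqrt(49655) ≈ 445.67*I)
O(j) = 15
U(E) = 15*E + E*(10 + E) (U(E) = 15*E + (10 + E)*E = 15*E + E*(10 + E))
(q - 1*68029) - U(-67) = (2*I*sqrt(49655) - 1*68029) - (-67)*(25 - 67) = (2*I*sqrt(49655) - 68029) - (-67)*(-42) = (-68029 + 2*I*sqrt(49655)) - 1*2814 = (-68029 + 2*I*sqrt(49655)) - 2814 = -70843 + 2*I*sqrt(49655)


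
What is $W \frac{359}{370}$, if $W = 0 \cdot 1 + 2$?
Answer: $\frac{359}{185} \approx 1.9405$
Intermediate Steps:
$W = 2$ ($W = 0 + 2 = 2$)
$W \frac{359}{370} = 2 \cdot \frac{359}{370} = \frac{359}{185}$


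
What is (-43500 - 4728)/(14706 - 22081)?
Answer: 48228/7375 ≈ 6.5394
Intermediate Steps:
(-43500 - 4728)/(14706 - 22081) = -48228/(-7375) = -48228*(-1/7375) = 48228/7375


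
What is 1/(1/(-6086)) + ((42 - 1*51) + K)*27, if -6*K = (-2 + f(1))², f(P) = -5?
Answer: -13099/2 ≈ -6549.5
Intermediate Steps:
K = -49/6 (K = -(-2 - 5)²/6 = -⅙*(-7)² = -⅙*49 = -49/6 ≈ -8.1667)
1/(1/(-6086)) + ((42 - 1*51) + K)*27 = 1/(1/(-6086)) + ((42 - 1*51) - 49/6)*27 = 1/(-1/6086) + ((42 - 51) - 49/6)*27 = -6086 + (-9 - 49/6)*27 = -6086 - 103/6*27 = -6086 - 927/2 = -13099/2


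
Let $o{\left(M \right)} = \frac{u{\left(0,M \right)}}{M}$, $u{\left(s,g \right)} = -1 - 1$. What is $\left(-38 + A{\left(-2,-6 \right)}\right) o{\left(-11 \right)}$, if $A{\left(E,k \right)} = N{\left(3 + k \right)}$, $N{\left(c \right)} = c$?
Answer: $- \frac{82}{11} \approx -7.4545$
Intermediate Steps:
$u{\left(s,g \right)} = -2$
$A{\left(E,k \right)} = 3 + k$
$o{\left(M \right)} = - \frac{2}{M}$
$\left(-38 + A{\left(-2,-6 \right)}\right) o{\left(-11 \right)} = \left(-38 + \left(3 - 6\right)\right) \left(- \frac{2}{-11}\right) = \left(-38 - 3\right) \left(\left(-2\right) \left(- \frac{1}{11}\right)\right) = \left(-41\right) \frac{2}{11} = - \frac{82}{11}$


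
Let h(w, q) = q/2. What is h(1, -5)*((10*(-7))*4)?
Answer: 700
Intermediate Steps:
h(w, q) = q/2 (h(w, q) = q*(½) = q/2)
h(1, -5)*((10*(-7))*4) = ((½)*(-5))*((10*(-7))*4) = -(-175)*4 = -5/2*(-280) = 700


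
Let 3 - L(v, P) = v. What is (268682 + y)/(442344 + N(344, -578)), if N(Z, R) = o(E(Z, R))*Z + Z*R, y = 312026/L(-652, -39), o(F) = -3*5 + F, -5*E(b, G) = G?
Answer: 11018671/11385472 ≈ 0.96778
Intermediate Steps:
E(b, G) = -G/5
o(F) = -15 + F
L(v, P) = 3 - v
y = 312026/655 (y = 312026/(3 - 1*(-652)) = 312026/(3 + 652) = 312026/655 ≈ 476.38)
N(Z, R) = R*Z + Z*(-15 - R/5) (N(Z, R) = (-15 - R/5)*Z + Z*R = Z*(-15 - R/5) + R*Z = R*Z + Z*(-15 - R/5))
(268682 + y)/(442344 + N(344, -578)) = (268682 + 312026/655)/(442344 + (1/5)*344*(-75 + 4*(-578))) = 176298736/(655*(442344 + (1/5)*344*(-75 - 2312))) = 176298736/(655*(442344 + (1/5)*344*(-2387))) = 176298736/(655*(442344 - 821128/5)) = 176298736/(655*(1390592/5)) = (176298736/655)*(5/1390592) = 11018671/11385472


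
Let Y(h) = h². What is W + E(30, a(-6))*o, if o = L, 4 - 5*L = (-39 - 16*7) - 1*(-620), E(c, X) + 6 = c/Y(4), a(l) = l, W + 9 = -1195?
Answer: -6563/8 ≈ -820.38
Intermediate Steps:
W = -1204 (W = -9 - 1195 = -1204)
E(c, X) = -6 + c/16 (E(c, X) = -6 + c/(4²) = -6 + c/16)
L = -93 (L = ⅘ - ((-39 - 16*7) - 1*(-620))/5 = ⅘ - ((-39 - 1*112) + 620)/5 = ⅘ - ((-39 - 112) + 620)/5 = ⅘ - (-151 + 620)/5 = ⅘ - ⅕*469 = ⅘ - 469/5 = -93)
o = -93
W + E(30, a(-6))*o = -1204 + (-6 + (1/16)*30)*(-93) = -1204 + (-6 + 15/8)*(-93) = -1204 - 33/8*(-93) = -1204 + 3069/8 = -6563/8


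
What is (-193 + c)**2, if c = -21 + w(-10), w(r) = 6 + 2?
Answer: 42436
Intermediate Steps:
w(r) = 8
c = -13 (c = -21 + 8 = -13)
(-193 + c)**2 = (-193 - 13)**2 = (-206)**2 = 42436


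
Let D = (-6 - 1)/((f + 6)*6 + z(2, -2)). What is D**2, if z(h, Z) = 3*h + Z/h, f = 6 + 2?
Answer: 49/7921 ≈ 0.0061861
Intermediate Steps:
f = 8
z(h, Z) = 3*h + Z/h
D = -7/89 (D = (-6 - 1)/((8 + 6)*6 + (3*2 - 2/2)) = -7/(14*6 + (6 - 2*1/2)) = -7/(84 + (6 - 1)) = -7/(84 + 5) = -7/89 ≈ -0.078652)
D**2 = (-7/89)**2 = 49/7921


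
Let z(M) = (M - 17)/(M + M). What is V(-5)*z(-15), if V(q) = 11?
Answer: 176/15 ≈ 11.733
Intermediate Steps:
z(M) = (-17 + M)/(2*M) (z(M) = (-17 + M)/((2*M)) = (-17 + M)*(1/(2*M)) = (-17 + M)/(2*M))
V(-5)*z(-15) = 11*((½)*(-17 - 15)/(-15)) = 11*((½)*(-1/15)*(-32)) = 11*(16/15) = 176/15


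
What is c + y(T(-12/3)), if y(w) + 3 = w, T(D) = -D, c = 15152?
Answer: 15153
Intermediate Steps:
y(w) = -3 + w
c + y(T(-12/3)) = 15152 + (-3 - (-12)/3) = 15152 + (-3 - 1*(-4)) = 15152 + (-3 + 4) = 15152 + 1 = 15153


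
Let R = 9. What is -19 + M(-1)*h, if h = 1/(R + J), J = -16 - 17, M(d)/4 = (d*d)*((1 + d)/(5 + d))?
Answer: -19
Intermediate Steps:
M(d) = 4*d**2*(1 + d)/(5 + d) (M(d) = 4*((d*d)*((1 + d)/(5 + d))) = 4*(d**2*((1 + d)/(5 + d))) = 4*(d**2*(1 + d)/(5 + d)) = 4*d**2*(1 + d)/(5 + d))
J = -33
h = -1/24 (h = 1/(9 - 33) = 1/(-24) = -1/24 ≈ -0.041667)
-19 + M(-1)*h = -19 + (4*(-1)**2*(1 - 1)/(5 - 1))*(-1/24) = -19 + (4*1*0/4)*(-1/24) = -19 + (4*1*(1/4)*0)*(-1/24) = -19 + 0*(-1/24) = -19 + 0 = -19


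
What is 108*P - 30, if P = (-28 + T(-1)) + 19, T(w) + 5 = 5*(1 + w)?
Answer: -1542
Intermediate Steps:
T(w) = 5*w (T(w) = -5 + 5*(1 + w) = -5 + (5 + 5*w) = 5*w)
P = -14 (P = (-28 + 5*(-1)) + 19 = (-28 - 5) + 19 = -33 + 19 = -14)
108*P - 30 = 108*(-14) - 30 = -1512 - 30 = -1542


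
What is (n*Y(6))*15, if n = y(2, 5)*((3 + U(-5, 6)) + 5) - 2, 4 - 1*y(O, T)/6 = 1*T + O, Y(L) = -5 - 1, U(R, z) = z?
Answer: 22860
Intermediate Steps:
Y(L) = -6
y(O, T) = 24 - 6*O - 6*T (y(O, T) = 24 - 6*(1*T + O) = 24 - 6*(T + O) = 24 - 6*(O + T) = 24 + (-6*O - 6*T) = 24 - 6*O - 6*T)
n = -254 (n = (24 - 6*2 - 6*5)*((3 + 6) + 5) - 2 = (24 - 12 - 30)*(9 + 5) - 2 = -18*14 - 2 = -252 - 2 = -254)
(n*Y(6))*15 = -254*(-6)*15 = 1524*15 = 22860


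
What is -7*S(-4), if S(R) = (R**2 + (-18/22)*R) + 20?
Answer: -3024/11 ≈ -274.91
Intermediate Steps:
S(R) = 20 + R**2 - 9*R/11 (S(R) = (R**2 + (-18*1/22)*R) + 20 = (R**2 - 9*R/11) + 20 = 20 + R**2 - 9*R/11)
-7*S(-4) = -7*(20 + (-4)**2 - 9/11*(-4)) = -7*(20 + 16 + 36/11) = -7*432/11 = -3024/11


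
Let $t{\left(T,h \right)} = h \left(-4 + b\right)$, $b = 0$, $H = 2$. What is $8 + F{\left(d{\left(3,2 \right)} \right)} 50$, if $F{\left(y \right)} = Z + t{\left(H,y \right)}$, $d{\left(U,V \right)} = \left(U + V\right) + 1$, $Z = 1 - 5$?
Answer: $-1392$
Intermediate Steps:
$Z = -4$ ($Z = 1 - 5 = -4$)
$d{\left(U,V \right)} = 1 + U + V$
$t{\left(T,h \right)} = - 4 h$ ($t{\left(T,h \right)} = h \left(-4 + 0\right) = h \left(-4\right) = - 4 h$)
$F{\left(y \right)} = -4 - 4 y$
$8 + F{\left(d{\left(3,2 \right)} \right)} 50 = 8 + \left(-4 - 4 \left(1 + 3 + 2\right)\right) 50 = 8 + \left(-4 - 24\right) 50 = 8 - 1400 = -1392$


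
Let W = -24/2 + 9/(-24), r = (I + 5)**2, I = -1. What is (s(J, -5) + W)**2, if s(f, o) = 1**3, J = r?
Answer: 8281/64 ≈ 129.39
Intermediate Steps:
r = 16 (r = (-1 + 5)**2 = 4**2 = 16)
W = -99/8 (W = -24*1/2 + 9*(-1/24) = -12 - 3/8 = -99/8 ≈ -12.375)
J = 16
s(f, o) = 1
(s(J, -5) + W)**2 = (1 - 99/8)**2 = (-91/8)**2 = 8281/64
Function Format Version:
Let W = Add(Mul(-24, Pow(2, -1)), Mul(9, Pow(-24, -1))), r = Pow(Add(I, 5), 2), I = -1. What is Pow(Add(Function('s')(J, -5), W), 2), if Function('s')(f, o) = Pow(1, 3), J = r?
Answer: Rational(8281, 64) ≈ 129.39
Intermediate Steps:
r = 16 (r = Pow(Add(-1, 5), 2) = Pow(4, 2) = 16)
W = Rational(-99, 8) (W = Add(Mul(-24, Rational(1, 2)), Mul(9, Rational(-1, 24))) = Add(-12, Rational(-3, 8)) = Rational(-99, 8) ≈ -12.375)
J = 16
Function('s')(f, o) = 1
Pow(Add(Function('s')(J, -5), W), 2) = Pow(Add(1, Rational(-99, 8)), 2) = Pow(Rational(-91, 8), 2) = Rational(8281, 64)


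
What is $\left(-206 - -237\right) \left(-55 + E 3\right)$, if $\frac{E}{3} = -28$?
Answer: $-9517$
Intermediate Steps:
$E = -84$ ($E = 3 \left(-28\right) = -84$)
$\left(-206 - -237\right) \left(-55 + E 3\right) = \left(-206 - -237\right) \left(-55 - 252\right) = \left(-206 + 237\right) \left(-55 - 252\right) = 31 \left(-307\right) = -9517$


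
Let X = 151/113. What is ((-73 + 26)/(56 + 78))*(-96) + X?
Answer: 265045/7571 ≈ 35.008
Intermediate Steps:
X = 151/113 (X = 151*(1/113) = 151/113 ≈ 1.3363)
((-73 + 26)/(56 + 78))*(-96) + X = ((-73 + 26)/(56 + 78))*(-96) + 151/113 = -47/134*(-96) + 151/113 = 2256/67 + 151/113 = 265045/7571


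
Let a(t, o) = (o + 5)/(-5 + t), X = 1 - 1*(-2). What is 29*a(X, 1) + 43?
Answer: -44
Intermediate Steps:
X = 3 (X = 1 + 2 = 3)
a(t, o) = (5 + o)/(-5 + t)
29*a(X, 1) + 43 = 29*((5 + 1)/(-5 + 3)) + 43 = 29*(6/(-2)) + 43 = 29*(-½*6) + 43 = 29*(-3) + 43 = -87 + 43 = -44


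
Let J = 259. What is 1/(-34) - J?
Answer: -8807/34 ≈ -259.03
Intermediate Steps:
1/(-34) - J = 1/(-34) - 1*259 = -1/34 - 259 = -8807/34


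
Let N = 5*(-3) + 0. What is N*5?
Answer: -75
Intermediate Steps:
N = -15 (N = -15 + 0 = -15)
N*5 = -15*5 = -75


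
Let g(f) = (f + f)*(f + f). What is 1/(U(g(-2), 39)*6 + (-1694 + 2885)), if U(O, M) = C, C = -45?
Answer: 1/921 ≈ 0.0010858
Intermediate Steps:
g(f) = 4*f² (g(f) = (2*f)*(2*f) = 4*f²)
U(O, M) = -45
1/(U(g(-2), 39)*6 + (-1694 + 2885)) = 1/(-45*6 + (-1694 + 2885)) = 1/(-270 + 1191) = 1/921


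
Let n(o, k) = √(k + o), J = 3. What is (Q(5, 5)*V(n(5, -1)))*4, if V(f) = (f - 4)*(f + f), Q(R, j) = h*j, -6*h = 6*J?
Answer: 480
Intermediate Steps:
h = -3 ≈ -3.0000
Q(R, j) = -3*j
V(f) = 2*f*(-4 + f) (V(f) = (-4 + f)*(2*f) = 2*f*(-4 + f))
(Q(5, 5)*V(n(5, -1)))*4 = ((-3*5)*(2*√(-1 + 5)*(-4 + √(-1 + 5))))*4 = -30*√4*(-4 + √4)*4 = -30*2*(-4 + 2)*4 = -30*2*(-2)*4 = -15*(-8)*4 = 120*4 = 480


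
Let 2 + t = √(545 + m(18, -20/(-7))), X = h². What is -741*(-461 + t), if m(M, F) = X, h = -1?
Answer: 343083 - 741*√546 ≈ 3.2577e+5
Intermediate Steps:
X = 1 (X = (-1)² = 1)
m(M, F) = 1
t = -2 + √546 (t = -2 + √(545 + 1) = -2 + √546 ≈ 21.367)
-741*(-461 + t) = -741*(-461 + (-2 + √546)) = -741*(-463 + √546) = 343083 - 741*√546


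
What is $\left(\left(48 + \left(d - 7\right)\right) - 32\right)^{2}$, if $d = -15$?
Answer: $36$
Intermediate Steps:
$\left(\left(48 + \left(d - 7\right)\right) - 32\right)^{2} = \left(\left(48 - 22\right) - 32\right)^{2} = \left(26 - 32\right)^{2} = \left(-6\right)^{2} = 36$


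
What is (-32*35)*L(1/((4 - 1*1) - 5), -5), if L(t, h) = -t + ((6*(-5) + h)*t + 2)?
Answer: -22400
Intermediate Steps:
L(t, h) = 2 - t + t*(-30 + h) (L(t, h) = -t + ((-30 + h)*t + 2) = -t + (t*(-30 + h) + 2) = -t + (2 + t*(-30 + h)) = 2 - t + t*(-30 + h))
(-32*35)*L(1/((4 - 1*1) - 5), -5) = (-32*35)*(2 - 31/((4 - 1*1) - 5) - 5/((4 - 1*1) - 5)) = -1120*(2 - 31/((4 - 1) - 5) - 5/((4 - 1) - 5)) = -1120*(2 - 31/(3 - 5) - 5/(3 - 5)) = -1120*(2 - 31/(-2) - 5/(-2)) = -1120*(2 - 31*(-½) - 5*(-½)) = -1120*(2 + 31/2 + 5/2) = -1120*20 = -22400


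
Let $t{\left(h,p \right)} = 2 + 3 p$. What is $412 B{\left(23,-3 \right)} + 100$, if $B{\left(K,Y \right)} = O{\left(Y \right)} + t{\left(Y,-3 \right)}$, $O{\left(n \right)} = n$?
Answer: $-4020$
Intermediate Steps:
$B{\left(K,Y \right)} = -7 + Y$ ($B{\left(K,Y \right)} = Y + \left(2 + 3 \left(-3\right)\right) = Y + \left(2 - 9\right) = Y - 7 = -7 + Y$)
$412 B{\left(23,-3 \right)} + 100 = 412 \left(-7 - 3\right) + 100 = 412 \left(-10\right) + 100 = -4120 + 100 = -4020$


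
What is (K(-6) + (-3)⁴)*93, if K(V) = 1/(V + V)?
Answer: 30101/4 ≈ 7525.3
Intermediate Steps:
K(V) = 1/(2*V)
(K(-6) + (-3)⁴)*93 = ((½)/(-6) + (-3)⁴)*93 = ((½)*(-⅙) + 81)*93 = (-1/12 + 81)*93 = (971/12)*93 = 30101/4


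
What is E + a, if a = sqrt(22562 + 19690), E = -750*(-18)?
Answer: 13500 + 2*sqrt(10563) ≈ 13706.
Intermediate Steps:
E = 13500
a = 2*sqrt(10563) (a = sqrt(42252) = 2*sqrt(10563) ≈ 205.55)
E + a = 13500 + 2*sqrt(10563)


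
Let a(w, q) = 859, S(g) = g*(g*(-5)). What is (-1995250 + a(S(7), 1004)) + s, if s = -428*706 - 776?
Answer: -2297335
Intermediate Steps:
S(g) = -5*g² (S(g) = g*(-5*g) = -5*g²)
s = -302944 (s = -302168 - 776 = -302944)
(-1995250 + a(S(7), 1004)) + s = (-1995250 + 859) - 302944 = -1994391 - 302944 = -2297335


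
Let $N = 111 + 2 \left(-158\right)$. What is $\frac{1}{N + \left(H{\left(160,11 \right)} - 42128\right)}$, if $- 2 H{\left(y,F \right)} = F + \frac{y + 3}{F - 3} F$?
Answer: $- \frac{16}{679209} \approx -2.3557 \cdot 10^{-5}$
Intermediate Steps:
$H{\left(y,F \right)} = - \frac{F}{2} - \frac{F \left(3 + y\right)}{2 \left(-3 + F\right)}$ ($H{\left(y,F \right)} = - \frac{F + \frac{y + 3}{F - 3} F}{2} = - \frac{F + \frac{3 + y}{-3 + F} F}{2} = - \frac{F + \frac{F \left(3 + y\right)}{-3 + F}}{2} = - \frac{F}{2} - \frac{F \left(3 + y\right)}{2 \left(-3 + F\right)}$)
$N = -205$ ($N = 111 - 316 = -205$)
$\frac{1}{N + \left(H{\left(160,11 \right)} - 42128\right)} = \frac{1}{-205 - \left(42128 + \frac{11 \left(11 + 160\right)}{-6 + 2 \cdot 11}\right)} = \frac{1}{-205 - \left(42128 + 11 \frac{1}{-6 + 22} \cdot 171\right)} = \frac{1}{-205 - \left(42128 + 11 \cdot \frac{1}{16} \cdot 171\right)} = \frac{1}{-205 - \frac{675929}{16}} = \frac{1}{- \frac{679209}{16}} = - \frac{16}{679209}$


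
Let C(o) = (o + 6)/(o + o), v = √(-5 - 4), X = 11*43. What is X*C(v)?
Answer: 473/2 - 473*I ≈ 236.5 - 473.0*I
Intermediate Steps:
X = 473
v = 3*I (v = √(-9) = 3*I ≈ 3.0*I)
C(o) = (6 + o)/(2*o) (C(o) = (6 + o)/((2*o)) = (6 + o)*(1/(2*o)) = (6 + o)/(2*o))
X*C(v) = 473*((6 + 3*I)/(2*((3*I)))) = 473*((-I/3)*(6 + 3*I)/2) = 473*(-I*(6 + 3*I)/6) = -473*I*(6 + 3*I)/6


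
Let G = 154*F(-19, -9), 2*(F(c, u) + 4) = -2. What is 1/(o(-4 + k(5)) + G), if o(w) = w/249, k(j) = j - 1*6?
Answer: -249/191735 ≈ -0.0012987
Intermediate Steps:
F(c, u) = -5 (F(c, u) = -4 + (1/2)*(-2) = -4 - 1 = -5)
k(j) = -6 + j (k(j) = j - 6 = -6 + j)
o(w) = w/249 (o(w) = w*(1/249) = w/249)
G = -770 (G = 154*(-5) = -770)
1/(o(-4 + k(5)) + G) = 1/((-4 + (-6 + 5))/249 - 770) = 1/((-4 - 1)/249 - 770) = 1/((1/249)*(-5) - 770) = 1/(-5/249 - 770) = 1/(-191735/249) = -249/191735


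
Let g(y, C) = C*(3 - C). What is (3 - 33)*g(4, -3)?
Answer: 540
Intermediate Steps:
(3 - 33)*g(4, -3) = (3 - 33)*(-3*(3 - 1*(-3))) = -(-90)*(3 + 3) = -(-90)*6 = -30*(-18) = 540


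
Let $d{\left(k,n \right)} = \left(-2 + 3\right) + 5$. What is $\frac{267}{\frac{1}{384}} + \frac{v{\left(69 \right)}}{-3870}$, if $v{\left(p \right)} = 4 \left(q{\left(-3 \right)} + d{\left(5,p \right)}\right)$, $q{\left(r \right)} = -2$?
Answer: $\frac{198391672}{1935} \approx 1.0253 \cdot 10^{5}$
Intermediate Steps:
$d{\left(k,n \right)} = 6$ ($d{\left(k,n \right)} = 1 + 5 = 6$)
$v{\left(p \right)} = 16$ ($v{\left(p \right)} = 4 \left(-2 + 6\right) = 4 \cdot 4 = 16$)
$\frac{267}{\frac{1}{384}} + \frac{v{\left(69 \right)}}{-3870} = \frac{267}{\frac{1}{384}} + \frac{16}{-3870} = 267 \frac{1}{\frac{1}{384}} + 16 \left(- \frac{1}{3870}\right) = 267 \cdot 384 - \frac{8}{1935} = 102528 - \frac{8}{1935} = \frac{198391672}{1935}$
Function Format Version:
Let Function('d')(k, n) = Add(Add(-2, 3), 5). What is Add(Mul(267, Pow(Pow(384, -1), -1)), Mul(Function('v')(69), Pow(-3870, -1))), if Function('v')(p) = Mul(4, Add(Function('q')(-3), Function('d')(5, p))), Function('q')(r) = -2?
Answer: Rational(198391672, 1935) ≈ 1.0253e+5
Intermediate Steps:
Function('d')(k, n) = 6 (Function('d')(k, n) = Add(1, 5) = 6)
Function('v')(p) = 16 (Function('v')(p) = Mul(4, Add(-2, 6)) = Mul(4, 4) = 16)
Add(Mul(267, Pow(Pow(384, -1), -1)), Mul(Function('v')(69), Pow(-3870, -1))) = Add(Mul(267, Pow(Pow(384, -1), -1)), Mul(16, Pow(-3870, -1))) = Add(Mul(267, Pow(Rational(1, 384), -1)), Mul(16, Rational(-1, 3870))) = Add(Mul(267, 384), Rational(-8, 1935)) = Add(102528, Rational(-8, 1935)) = Rational(198391672, 1935)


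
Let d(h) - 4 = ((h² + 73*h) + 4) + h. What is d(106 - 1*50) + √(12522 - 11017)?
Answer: 7288 + √1505 ≈ 7326.8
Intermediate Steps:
d(h) = 8 + h² + 74*h (d(h) = 4 + (((h² + 73*h) + 4) + h) = 4 + ((4 + h² + 73*h) + h) = 4 + (4 + h² + 74*h) = 8 + h² + 74*h)
d(106 - 1*50) + √(12522 - 11017) = (8 + (106 - 1*50)² + 74*(106 - 1*50)) + √(12522 - 11017) = (8 + (106 - 50)² + 74*(106 - 50)) + √1505 = (8 + 56² + 74*56) + √1505 = (8 + 3136 + 4144) + √1505 = 7288 + √1505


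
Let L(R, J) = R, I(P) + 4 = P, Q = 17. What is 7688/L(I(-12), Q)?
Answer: -961/2 ≈ -480.50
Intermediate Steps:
I(P) = -4 + P
7688/L(I(-12), Q) = 7688/(-4 - 12) = 7688/(-16) = 7688*(-1/16) = -961/2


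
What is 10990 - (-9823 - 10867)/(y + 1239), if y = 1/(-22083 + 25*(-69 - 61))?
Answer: 172736854955/15693793 ≈ 11007.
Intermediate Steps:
y = -1/25333 (y = 1/(-22083 + 25*(-130)) = 1/(-22083 - 3250) = 1/(-25333) = -1/25333 ≈ -3.9474e-5)
10990 - (-9823 - 10867)/(y + 1239) = 10990 - (-9823 - 10867)/(-1/25333 + 1239) = 10990 - (-20690)/31387586/25333 = 10990 - (-20690)*25333/31387586 = 10990 - 1*(-262069885/15693793) = 10990 + 262069885/15693793 = 172736854955/15693793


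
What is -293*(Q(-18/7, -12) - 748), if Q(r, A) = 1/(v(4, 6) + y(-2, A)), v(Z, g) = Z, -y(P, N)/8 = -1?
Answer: 2629675/12 ≈ 2.1914e+5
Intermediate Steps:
y(P, N) = 8 (y(P, N) = -8*(-1) = 8)
Q(r, A) = 1/12 (Q(r, A) = 1/(4 + 8) = 1/12)
-293*(Q(-18/7, -12) - 748) = -293*(1/12 - 748) = -293*(-8975/12) = 2629675/12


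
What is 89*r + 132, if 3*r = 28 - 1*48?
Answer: -1384/3 ≈ -461.33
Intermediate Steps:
r = -20/3 (r = (28 - 1*48)/3 = (28 - 48)/3 = (1/3)*(-20) = -20/3 ≈ -6.6667)
89*r + 132 = 89*(-20/3) + 132 = -1780/3 + 132 = -1384/3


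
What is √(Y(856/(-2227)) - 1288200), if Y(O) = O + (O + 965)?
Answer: I*√6384083124939/2227 ≈ 1134.6*I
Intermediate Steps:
Y(O) = 965 + 2*O (Y(O) = O + (965 + O) = 965 + 2*O)
√(Y(856/(-2227)) - 1288200) = √((965 + 2*(856/(-2227))) - 1288200) = √((965 + 2*(856*(-1/2227))) - 1288200) = √((965 + 2*(-856/2227)) - 1288200) = √((965 - 1712/2227) - 1288200) = √(2147343/2227 - 1288200) = √(-2866674057/2227) = I*√6384083124939/2227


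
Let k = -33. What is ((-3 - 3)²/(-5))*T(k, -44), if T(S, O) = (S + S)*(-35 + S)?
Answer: -161568/5 ≈ -32314.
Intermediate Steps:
T(S, O) = 2*S*(-35 + S) (T(S, O) = (2*S)*(-35 + S) = 2*S*(-35 + S))
((-3 - 3)²/(-5))*T(k, -44) = ((-3 - 3)²/(-5))*(2*(-33)*(-35 - 33)) = ((-6)²*(-⅕))*(2*(-33)*(-68)) = (36*(-⅕))*4488 = -36/5*4488 = -161568/5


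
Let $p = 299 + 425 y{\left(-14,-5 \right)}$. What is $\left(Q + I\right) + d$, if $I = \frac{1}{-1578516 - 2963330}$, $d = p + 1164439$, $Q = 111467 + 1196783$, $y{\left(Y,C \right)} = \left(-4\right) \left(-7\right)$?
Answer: $\frac{11285978623247}{4541846} \approx 2.4849 \cdot 10^{6}$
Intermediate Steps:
$y{\left(Y,C \right)} = 28$
$p = 12199$ ($p = 299 + 425 \cdot 28 = 299 + 11900 = 12199$)
$Q = 1308250$
$d = 1176638$ ($d = 12199 + 1164439 = 1176638$)
$I = - \frac{1}{4541846}$ ($I = \frac{1}{-4541846} = - \frac{1}{4541846} \approx -2.2017 \cdot 10^{-7}$)
$\left(Q + I\right) + d = \left(1308250 - \frac{1}{4541846}\right) + 1176638 = \frac{5941870029499}{4541846} + 1176638 = \frac{11285978623247}{4541846}$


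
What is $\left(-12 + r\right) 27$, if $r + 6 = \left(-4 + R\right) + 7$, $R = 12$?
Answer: $-81$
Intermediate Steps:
$r = 9$ ($r = -6 + \left(\left(-4 + 12\right) + 7\right) = -6 + \left(8 + 7\right) = -6 + 15 = 9$)
$\left(-12 + r\right) 27 = \left(-12 + 9\right) 27 = \left(-3\right) 27 = -81$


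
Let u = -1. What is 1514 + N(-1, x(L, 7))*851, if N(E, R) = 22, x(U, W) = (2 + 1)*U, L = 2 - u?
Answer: 20236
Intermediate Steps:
L = 3 (L = 2 - 1*(-1) = 2 + 1 = 3)
x(U, W) = 3*U
1514 + N(-1, x(L, 7))*851 = 1514 + 22*851 = 1514 + 18722 = 20236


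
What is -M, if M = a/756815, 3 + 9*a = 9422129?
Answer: -9422126/6811335 ≈ -1.3833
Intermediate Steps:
a = 9422126/9 (a = -⅓ + (⅑)*9422129 = -⅓ + 9422129/9 = 9422126/9 ≈ 1.0469e+6)
M = 9422126/6811335 (M = (9422126/9)/756815 = (9422126/9)*(1/756815) = 9422126/6811335 ≈ 1.3833)
-M = -1*9422126/6811335 = -9422126/6811335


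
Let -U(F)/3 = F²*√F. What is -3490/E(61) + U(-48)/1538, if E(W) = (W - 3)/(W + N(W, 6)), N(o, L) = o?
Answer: -212890/29 - 13824*I*√3/769 ≈ -7341.0 - 31.136*I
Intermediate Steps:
U(F) = -3*F^(5/2) (U(F) = -3*F²*√F = -3*F^(5/2))
E(W) = (-3 + W)/(2*W) (E(W) = (W - 3)/(W + W) = (-3 + W)/((2*W)) = (-3 + W)*(1/(2*W)) = (-3 + W)/(2*W))
-3490/E(61) + U(-48)/1538 = -3490*122/(-3 + 61) - 27648*I*√3/1538 = -3490/((½)*(1/61)*58) - 27648*I*√3*(1/1538) = -3490/29/61 - 27648*I*√3*(1/1538) = -3490*61/29 - 13824*I*√3/769 = -212890/29 - 13824*I*√3/769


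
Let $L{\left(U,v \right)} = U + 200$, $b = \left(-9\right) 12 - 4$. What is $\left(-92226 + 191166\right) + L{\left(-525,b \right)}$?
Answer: $98615$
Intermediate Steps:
$b = -112$ ($b = -108 - 4 = -112$)
$L{\left(U,v \right)} = 200 + U$
$\left(-92226 + 191166\right) + L{\left(-525,b \right)} = \left(-92226 + 191166\right) + \left(200 - 525\right) = 98940 - 325 = 98615$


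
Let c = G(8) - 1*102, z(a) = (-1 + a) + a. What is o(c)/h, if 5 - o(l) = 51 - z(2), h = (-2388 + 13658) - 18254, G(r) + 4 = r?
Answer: 43/6984 ≈ 0.0061569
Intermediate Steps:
G(r) = -4 + r
h = -6984 (h = 11270 - 18254 = -6984)
z(a) = -1 + 2*a
c = -98 (c = (-4 + 8) - 1*102 = 4 - 102 = -98)
o(l) = -43 (o(l) = 5 - (51 - (-1 + 2*2)) = 5 - (51 - (-1 + 4)) = 5 - (51 - 1*3) = 5 - (51 - 3) = 5 - 1*48 = 5 - 48 = -43)
o(c)/h = -43/(-6984) = -43*(-1/6984) = 43/6984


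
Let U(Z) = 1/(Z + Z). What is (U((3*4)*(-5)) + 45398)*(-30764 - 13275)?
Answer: -239913858601/120 ≈ -1.9993e+9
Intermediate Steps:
U(Z) = 1/(2*Z)
(U((3*4)*(-5)) + 45398)*(-30764 - 13275) = (1/(2*(((3*4)*(-5)))) + 45398)*(-30764 - 13275) = (1/(2*((12*(-5)))) + 45398)*(-44039) = ((½)/(-60) + 45398)*(-44039) = ((½)*(-1/60) + 45398)*(-44039) = (-1/120 + 45398)*(-44039) = (5447759/120)*(-44039) = -239913858601/120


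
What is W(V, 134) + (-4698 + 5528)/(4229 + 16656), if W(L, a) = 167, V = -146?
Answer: 697725/4177 ≈ 167.04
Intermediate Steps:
W(V, 134) + (-4698 + 5528)/(4229 + 16656) = 167 + (-4698 + 5528)/(4229 + 16656) = 167 + 830/20885 = 167 + 830*(1/20885) = 167 + 166/4177 = 697725/4177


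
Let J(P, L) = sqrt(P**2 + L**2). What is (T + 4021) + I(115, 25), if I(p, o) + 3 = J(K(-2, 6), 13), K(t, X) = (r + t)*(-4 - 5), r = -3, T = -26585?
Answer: -22567 + sqrt(2194) ≈ -22520.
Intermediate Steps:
K(t, X) = 27 - 9*t (K(t, X) = (-3 + t)*(-4 - 5) = (-3 + t)*(-9) = 27 - 9*t)
J(P, L) = sqrt(L**2 + P**2)
I(p, o) = -3 + sqrt(2194) (I(p, o) = -3 + sqrt(13**2 + (27 - 9*(-2))**2) = -3 + sqrt(169 + (27 + 18)**2) = -3 + sqrt(169 + 45**2) = -3 + sqrt(169 + 2025) = -3 + sqrt(2194))
(T + 4021) + I(115, 25) = (-26585 + 4021) + (-3 + sqrt(2194)) = -22564 + (-3 + sqrt(2194)) = -22567 + sqrt(2194)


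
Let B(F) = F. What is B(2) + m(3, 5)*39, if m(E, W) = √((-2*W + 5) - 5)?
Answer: 2 + 39*I*√10 ≈ 2.0 + 123.33*I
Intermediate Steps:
m(E, W) = √2*√(-W) (m(E, W) = √((5 - 2*W) - 5) = √(-2*W) = √2*√(-W))
B(2) + m(3, 5)*39 = 2 + (√2*√(-1*5))*39 = 2 + (√2*√(-5))*39 = 2 + (√2*(I*√5))*39 = 2 + (I*√10)*39 = 2 + 39*I*√10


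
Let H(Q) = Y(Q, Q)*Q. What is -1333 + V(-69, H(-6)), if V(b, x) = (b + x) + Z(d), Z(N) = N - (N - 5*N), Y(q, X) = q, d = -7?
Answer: -1401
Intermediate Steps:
Z(N) = 5*N (Z(N) = N - (-4)*N = N + 4*N = 5*N)
H(Q) = Q**2 (H(Q) = Q*Q = Q**2)
V(b, x) = -35 + b + x (V(b, x) = (b + x) + 5*(-7) = (b + x) - 35 = -35 + b + x)
-1333 + V(-69, H(-6)) = -1333 + (-35 - 69 + (-6)**2) = -1333 + (-35 - 69 + 36) = -1333 - 68 = -1401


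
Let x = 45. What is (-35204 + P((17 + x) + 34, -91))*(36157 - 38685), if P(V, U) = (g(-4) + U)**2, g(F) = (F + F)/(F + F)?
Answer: 68518912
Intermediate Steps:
g(F) = 1 (g(F) = (2*F)/((2*F)) = (2*F)*(1/(2*F)) = 1)
P(V, U) = (1 + U)**2
(-35204 + P((17 + x) + 34, -91))*(36157 - 38685) = (-35204 + (1 - 91)**2)*(36157 - 38685) = (-35204 + (-90)**2)*(-2528) = (-35204 + 8100)*(-2528) = -27104*(-2528) = 68518912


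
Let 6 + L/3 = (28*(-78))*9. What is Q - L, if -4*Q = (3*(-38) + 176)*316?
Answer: 54088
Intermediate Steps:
L = -58986 (L = -18 + 3*((28*(-78))*9) = -18 + 3*(-2184*9) = -18 + 3*(-19656) = -18 - 58968 = -58986)
Q = -4898 (Q = -(3*(-38) + 176)*316/4 = -(-114 + 176)*316/4 = -31*316/2 = -1/4*19592 = -4898)
Q - L = -4898 - 1*(-58986) = -4898 + 58986 = 54088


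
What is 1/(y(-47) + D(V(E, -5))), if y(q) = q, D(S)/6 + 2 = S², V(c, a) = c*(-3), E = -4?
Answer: 1/805 ≈ 0.0012422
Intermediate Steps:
V(c, a) = -3*c
D(S) = -12 + 6*S²
1/(y(-47) + D(V(E, -5))) = 1/(-47 + (-12 + 6*(-3*(-4))²)) = 1/(-47 + (-12 + 6*12²)) = 1/(-47 + (-12 + 6*144)) = 1/(-47 + (-12 + 864)) = 1/(-47 + 852) = 1/805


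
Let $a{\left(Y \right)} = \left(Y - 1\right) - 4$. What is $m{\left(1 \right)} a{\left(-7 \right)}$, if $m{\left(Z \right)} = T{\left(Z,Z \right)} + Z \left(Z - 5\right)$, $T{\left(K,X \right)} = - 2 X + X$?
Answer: $60$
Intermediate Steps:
$T{\left(K,X \right)} = - X$
$m{\left(Z \right)} = - Z + Z \left(-5 + Z\right)$ ($m{\left(Z \right)} = - Z + Z \left(Z - 5\right) = - Z + Z \left(-5 + Z\right)$)
$a{\left(Y \right)} = -5 + Y$ ($a{\left(Y \right)} = \left(-1 + Y\right) - 4 = -5 + Y$)
$m{\left(1 \right)} a{\left(-7 \right)} = 1 \left(-6 + 1\right) \left(-5 - 7\right) = 1 \left(-5\right) \left(-12\right) = \left(-5\right) \left(-12\right) = 60$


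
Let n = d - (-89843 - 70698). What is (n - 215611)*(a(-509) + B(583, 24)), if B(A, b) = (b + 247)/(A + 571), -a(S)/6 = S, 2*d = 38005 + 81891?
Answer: 8596467693/577 ≈ 1.4899e+7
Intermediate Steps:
d = 59948 (d = (38005 + 81891)/2 = (½)*119896 = 59948)
a(S) = -6*S
B(A, b) = (247 + b)/(571 + A)
n = 220489 (n = 59948 - (-89843 - 70698) = 59948 - 1*(-160541) = 59948 + 160541 = 220489)
(n - 215611)*(a(-509) + B(583, 24)) = (220489 - 215611)*(-6*(-509) + (247 + 24)/(571 + 583)) = 4878*(3054 + 271/1154) = 4878*(3524587/1154) = 8596467693/577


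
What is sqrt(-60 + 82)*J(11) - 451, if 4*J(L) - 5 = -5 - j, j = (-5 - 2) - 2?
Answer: -451 + 9*sqrt(22)/4 ≈ -440.45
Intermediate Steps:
j = -9 (j = -7 - 2 = -9)
J(L) = 9/4 (J(L) = 5/4 + (-5 - 1*(-9))/4 = 5/4 + (-5 + 9)/4 = 5/4 + (1/4)*4 = 5/4 + 1 = 9/4)
sqrt(-60 + 82)*J(11) - 451 = sqrt(-60 + 82)*(9/4) - 451 = sqrt(22)*(9/4) - 451 = 9*sqrt(22)/4 - 451 = -451 + 9*sqrt(22)/4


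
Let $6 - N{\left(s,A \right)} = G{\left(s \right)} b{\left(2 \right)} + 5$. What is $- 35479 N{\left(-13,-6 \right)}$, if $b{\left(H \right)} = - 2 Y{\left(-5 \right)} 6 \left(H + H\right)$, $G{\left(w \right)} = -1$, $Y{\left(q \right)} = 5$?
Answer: $8479481$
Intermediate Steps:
$b{\left(H \right)} = - 120 H$ ($b{\left(H \right)} = \left(-2\right) 5 \cdot 6 \left(H + H\right) = \left(-10\right) 6 \cdot 2 H = - 60 \cdot 2 H = - 120 H$)
$N{\left(s,A \right)} = -239$ ($N{\left(s,A \right)} = 6 - \left(- \left(-120\right) 2 + 5\right) = 6 - \left(\left(-1\right) \left(-240\right) + 5\right) = 6 - \left(240 + 5\right) = 6 - 245 = -239$)
$- 35479 N{\left(-13,-6 \right)} = \left(-35479\right) \left(-239\right) = 8479481$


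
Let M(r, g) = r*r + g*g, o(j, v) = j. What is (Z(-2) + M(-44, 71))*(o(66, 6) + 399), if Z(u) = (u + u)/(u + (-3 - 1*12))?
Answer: 55155045/17 ≈ 3.2444e+6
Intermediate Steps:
Z(u) = 2*u/(-15 + u) (Z(u) = (2*u)/(u + (-3 - 12)) = (2*u)/(u - 15) = (2*u)/(-15 + u) = 2*u/(-15 + u))
M(r, g) = g**2 + r**2 (M(r, g) = r**2 + g**2 = g**2 + r**2)
(Z(-2) + M(-44, 71))*(o(66, 6) + 399) = (2*(-2)/(-15 - 2) + (71**2 + (-44)**2))*(66 + 399) = (2*(-2)/(-17) + (5041 + 1936))*465 = (2*(-2)*(-1/17) + 6977)*465 = (4/17 + 6977)*465 = (118613/17)*465 = 55155045/17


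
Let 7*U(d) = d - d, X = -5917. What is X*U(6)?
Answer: 0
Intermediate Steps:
U(d) = 0 (U(d) = (d - d)/7 = (1/7)*0 = 0)
X*U(6) = -5917*0 = 0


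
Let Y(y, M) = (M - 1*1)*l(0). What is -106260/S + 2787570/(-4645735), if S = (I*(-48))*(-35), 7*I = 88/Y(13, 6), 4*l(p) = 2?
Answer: -783644231/59465408 ≈ -13.178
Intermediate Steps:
l(p) = ½ (l(p) = (¼)*2 = ½)
Y(y, M) = -½ + M/2 (Y(y, M) = (M - 1*1)*(½) = (M - 1)*(½) = (-1 + M)*(½) = -½ + M/2)
I = 176/35 (I = (88/(-½ + (½)*6))/7 = (88/(-½ + 3))/7 = (88/(5/2))/7 = (88*(⅖))/7 = (⅐)*(176/5) = 176/35 ≈ 5.0286)
S = 8448 (S = ((176/35)*(-48))*(-35) = -8448/35*(-35) = 8448)
-106260/S + 2787570/(-4645735) = -106260/8448 + 2787570/(-4645735) = -106260*1/8448 + 2787570*(-1/4645735) = -805/64 - 557514/929147 = -783644231/59465408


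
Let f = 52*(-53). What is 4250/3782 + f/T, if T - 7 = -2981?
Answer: 5765673/2811917 ≈ 2.0504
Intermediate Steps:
T = -2974 (T = 7 - 2981 = -2974)
f = -2756
4250/3782 + f/T = 4250/3782 - 2756/(-2974) = 4250*(1/3782) - 2756*(-1/2974) = 2125/1891 + 1378/1487 = 5765673/2811917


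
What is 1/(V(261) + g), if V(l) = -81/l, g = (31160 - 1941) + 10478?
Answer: 29/1151204 ≈ 2.5191e-5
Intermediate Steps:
g = 39697 (g = 29219 + 10478 = 39697)
1/(V(261) + g) = 1/(-81/261 + 39697) = 1/(-81*1/261 + 39697) = 1/(-9/29 + 39697) = 1/(1151204/29) = 29/1151204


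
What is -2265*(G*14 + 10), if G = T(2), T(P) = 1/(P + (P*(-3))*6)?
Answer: -369195/17 ≈ -21717.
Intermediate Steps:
T(P) = -1/(17*P) (T(P) = 1/(P - 3*P*6) = 1/(P - 18*P) = 1/(-17*P) = -1/(17*P))
G = -1/34 (G = -1/17/2 = -1/17*1/2 = -1/34 ≈ -0.029412)
-2265*(G*14 + 10) = -2265*(-1/34*14 + 10) = -2265*(-7/17 + 10) = -2265*163/17 = -369195/17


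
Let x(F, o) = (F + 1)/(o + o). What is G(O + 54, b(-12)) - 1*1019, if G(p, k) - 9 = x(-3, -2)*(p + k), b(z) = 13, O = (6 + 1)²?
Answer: -952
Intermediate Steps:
O = 49 (O = 7² = 49)
x(F, o) = (1 + F)/(2*o) (x(F, o) = (1 + F)/((2*o)) = (1 + F)*(1/(2*o)) = (1 + F)/(2*o))
G(p, k) = 9 + k/2 + p/2 (G(p, k) = 9 + ((½)*(1 - 3)/(-2))*(p + k) = 9 + ((½)*(-½)*(-2))*(k + p) = 9 + (k + p)/2 = 9 + (k/2 + p/2) = 9 + k/2 + p/2)
G(O + 54, b(-12)) - 1*1019 = (9 + (½)*13 + (49 + 54)/2) - 1*1019 = (9 + 13/2 + (½)*103) - 1019 = (9 + 13/2 + 103/2) - 1019 = 67 - 1019 = -952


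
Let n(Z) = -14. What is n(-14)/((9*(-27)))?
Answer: 14/243 ≈ 0.057613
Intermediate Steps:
n(-14)/((9*(-27))) = -14/(9*(-27)) = -14/(-243) = -14*(-1/243) = 14/243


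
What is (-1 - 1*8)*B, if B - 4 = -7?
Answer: 27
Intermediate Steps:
B = -3 (B = 4 - 7 = -3)
(-1 - 1*8)*B = (-1 - 1*8)*(-3) = (-1 - 8)*(-3) = -9*(-3) = 27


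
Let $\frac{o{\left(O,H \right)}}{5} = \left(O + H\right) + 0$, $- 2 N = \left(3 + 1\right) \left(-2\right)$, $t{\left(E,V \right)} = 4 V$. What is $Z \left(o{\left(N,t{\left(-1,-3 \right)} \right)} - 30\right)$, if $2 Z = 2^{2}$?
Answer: $-140$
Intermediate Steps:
$N = 4$ ($N = - \frac{\left(3 + 1\right) \left(-2\right)}{2} = - \frac{4 \left(-2\right)}{2} = \left(- \frac{1}{2}\right) \left(-8\right) = 4$)
$o{\left(O,H \right)} = 5 H + 5 O$ ($o{\left(O,H \right)} = 5 \left(\left(O + H\right) + 0\right) = 5 \left(\left(H + O\right) + 0\right) = 5 \left(H + O\right) = 5 H + 5 O$)
$Z = 2$ ($Z = \frac{2^{2}}{2} = \frac{1}{2} \cdot 4 = 2$)
$Z \left(o{\left(N,t{\left(-1,-3 \right)} \right)} - 30\right) = 2 \left(\left(5 \cdot 4 \left(-3\right) + 5 \cdot 4\right) - 30\right) = 2 \left(\left(5 \left(-12\right) + 20\right) - 30\right) = 2 \left(\left(-60 + 20\right) - 30\right) = 2 \left(-40 - 30\right) = 2 \left(-70\right) = -140$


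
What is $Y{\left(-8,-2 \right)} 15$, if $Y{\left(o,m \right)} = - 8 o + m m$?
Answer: $1020$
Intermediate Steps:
$Y{\left(o,m \right)} = m^{2} - 8 o$ ($Y{\left(o,m \right)} = - 8 o + m^{2} = m^{2} - 8 o$)
$Y{\left(-8,-2 \right)} 15 = \left(\left(-2\right)^{2} - -64\right) 15 = \left(4 + 64\right) 15 = 68 \cdot 15 = 1020$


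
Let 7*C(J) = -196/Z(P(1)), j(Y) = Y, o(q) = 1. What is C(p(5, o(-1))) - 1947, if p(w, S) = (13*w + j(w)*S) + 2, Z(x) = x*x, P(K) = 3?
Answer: -17551/9 ≈ -1950.1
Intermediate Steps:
Z(x) = x**2
p(w, S) = 2 + 13*w + S*w (p(w, S) = (13*w + w*S) + 2 = (13*w + S*w) + 2 = 2 + 13*w + S*w)
C(J) = -28/9 (C(J) = (-196/(3**2))/7 = (-196/9)/7 = (-196*1/9)/7 = (1/7)*(-196/9) = -28/9)
C(p(5, o(-1))) - 1947 = -28/9 - 1947 = -17551/9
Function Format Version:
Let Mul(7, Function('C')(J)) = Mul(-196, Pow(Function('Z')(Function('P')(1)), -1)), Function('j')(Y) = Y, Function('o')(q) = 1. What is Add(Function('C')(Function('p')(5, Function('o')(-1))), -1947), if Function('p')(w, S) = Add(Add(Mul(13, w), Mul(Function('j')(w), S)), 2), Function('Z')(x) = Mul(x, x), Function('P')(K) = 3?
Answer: Rational(-17551, 9) ≈ -1950.1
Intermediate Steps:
Function('Z')(x) = Pow(x, 2)
Function('p')(w, S) = Add(2, Mul(13, w), Mul(S, w)) (Function('p')(w, S) = Add(Add(Mul(13, w), Mul(w, S)), 2) = Add(Add(Mul(13, w), Mul(S, w)), 2) = Add(2, Mul(13, w), Mul(S, w)))
Function('C')(J) = Rational(-28, 9) (Function('C')(J) = Mul(Rational(1, 7), Mul(-196, Pow(Pow(3, 2), -1))) = Mul(Rational(1, 7), Mul(-196, Pow(9, -1))) = Mul(Rational(1, 7), Mul(-196, Rational(1, 9))) = Mul(Rational(1, 7), Rational(-196, 9)) = Rational(-28, 9))
Add(Function('C')(Function('p')(5, Function('o')(-1))), -1947) = Add(Rational(-28, 9), -1947) = Rational(-17551, 9)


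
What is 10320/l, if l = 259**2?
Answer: 10320/67081 ≈ 0.15384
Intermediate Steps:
l = 67081
10320/l = 10320/67081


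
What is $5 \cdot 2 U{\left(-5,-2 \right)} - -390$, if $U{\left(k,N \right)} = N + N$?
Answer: $350$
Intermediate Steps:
$U{\left(k,N \right)} = 2 N$
$5 \cdot 2 U{\left(-5,-2 \right)} - -390 = 5 \cdot 2 \cdot 2 \left(-2\right) - -390 = 10 \left(-4\right) + 390 = -40 + 390 = 350$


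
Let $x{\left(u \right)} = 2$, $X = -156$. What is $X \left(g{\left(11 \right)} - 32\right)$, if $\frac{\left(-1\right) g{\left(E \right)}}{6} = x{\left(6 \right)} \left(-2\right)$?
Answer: $1248$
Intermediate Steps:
$g{\left(E \right)} = 24$ ($g{\left(E \right)} = - 6 \cdot 2 \left(-2\right) = \left(-6\right) \left(-4\right) = 24$)
$X \left(g{\left(11 \right)} - 32\right) = - 156 \left(24 - 32\right) = \left(-156\right) \left(-8\right) = 1248$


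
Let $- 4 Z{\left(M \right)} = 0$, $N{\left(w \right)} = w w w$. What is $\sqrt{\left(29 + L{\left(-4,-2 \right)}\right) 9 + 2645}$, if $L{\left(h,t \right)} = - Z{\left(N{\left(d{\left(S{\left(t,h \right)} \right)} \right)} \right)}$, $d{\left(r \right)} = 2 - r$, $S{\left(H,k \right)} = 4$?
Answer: $\sqrt{2906} \approx 53.907$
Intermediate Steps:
$N{\left(w \right)} = w^{3}$ ($N{\left(w \right)} = w^{2} w = w^{3}$)
$Z{\left(M \right)} = 0$ ($Z{\left(M \right)} = \left(- \frac{1}{4}\right) 0 = 0$)
$L{\left(h,t \right)} = 0$ ($L{\left(h,t \right)} = \left(-1\right) 0 = 0$)
$\sqrt{\left(29 + L{\left(-4,-2 \right)}\right) 9 + 2645} = \sqrt{\left(29 + 0\right) 9 + 2645} = \sqrt{29 \cdot 9 + 2645} = \sqrt{261 + 2645} = \sqrt{2906}$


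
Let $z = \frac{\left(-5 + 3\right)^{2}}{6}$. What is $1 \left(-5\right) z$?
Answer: $- \frac{10}{3} \approx -3.3333$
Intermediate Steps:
$z = \frac{2}{3}$ ($z = \left(-2\right)^{2} \cdot \frac{1}{6} = 4 \cdot \frac{1}{6} = \frac{2}{3} \approx 0.66667$)
$1 \left(-5\right) z = 1 \left(-5\right) \frac{2}{3} = \left(-5\right) \frac{2}{3} = - \frac{10}{3}$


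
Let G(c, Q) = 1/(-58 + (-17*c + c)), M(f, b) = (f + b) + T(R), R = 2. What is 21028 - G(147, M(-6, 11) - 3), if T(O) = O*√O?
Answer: 50677481/2410 ≈ 21028.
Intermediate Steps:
T(O) = O^(3/2)
M(f, b) = b + f + 2*√2 (M(f, b) = (f + b) + 2^(3/2) = (b + f) + 2*√2 = b + f + 2*√2)
G(c, Q) = 1/(-58 - 16*c)
21028 - G(147, M(-6, 11) - 3) = 21028 - (-1)/(58 + 16*147) = 21028 - (-1)/(58 + 2352) = 21028 - (-1)/2410 = 21028 - 1*(-1/2410) = 21028 + 1/2410 = 50677481/2410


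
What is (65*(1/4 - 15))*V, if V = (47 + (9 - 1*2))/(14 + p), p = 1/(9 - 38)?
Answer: -22243/6 ≈ -3707.2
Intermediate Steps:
p = -1/29 (p = 1/(-29) = -1/29 ≈ -0.034483)
V = 58/15 (V = (47 + (9 - 1*2))/(14 - 1/29) = (47 + (9 - 2))/(405/29) = (47 + 7)*(29/405) = 54*(29/405) = 58/15 ≈ 3.8667)
(65*(1/4 - 15))*V = (65*(1/4 - 15))*(58/15) = (65*(-59/4))*(58/15) = -3835/4*58/15 = -22243/6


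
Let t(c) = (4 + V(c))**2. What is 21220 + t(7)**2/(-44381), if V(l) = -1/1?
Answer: 941764739/44381 ≈ 21220.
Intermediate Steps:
V(l) = -1 (V(l) = -1*1 = -1)
t(c) = 9 (t(c) = (4 - 1)**2 = 3**2 = 9)
21220 + t(7)**2/(-44381) = 21220 + 9**2/(-44381) = 21220 + 81*(-1/44381) = 21220 - 81/44381 = 941764739/44381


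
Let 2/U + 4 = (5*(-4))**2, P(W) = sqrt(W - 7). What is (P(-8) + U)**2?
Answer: -588059/39204 + I*sqrt(15)/99 ≈ -15.0 + 0.039121*I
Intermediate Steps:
P(W) = sqrt(-7 + W)
U = 1/198 (U = 2/(-4 + (5*(-4))**2) = 2/(-4 + (-20)**2) = 2/(-4 + 400) = 2/396 = 2*(1/396) = 1/198 ≈ 0.0050505)
(P(-8) + U)**2 = (sqrt(-7 - 8) + 1/198)**2 = (sqrt(-15) + 1/198)**2 = (I*sqrt(15) + 1/198)**2 = (1/198 + I*sqrt(15))**2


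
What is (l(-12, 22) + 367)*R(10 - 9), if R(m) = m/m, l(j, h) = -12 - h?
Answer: 333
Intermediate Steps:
R(m) = 1
(l(-12, 22) + 367)*R(10 - 9) = ((-12 - 1*22) + 367)*1 = ((-12 - 22) + 367)*1 = (-34 + 367)*1 = 333*1 = 333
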